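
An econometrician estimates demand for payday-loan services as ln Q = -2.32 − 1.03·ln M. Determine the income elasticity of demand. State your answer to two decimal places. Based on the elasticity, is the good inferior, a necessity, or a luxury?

In a log-linear demand, the coefficient on ln M is the income elasticity.
So η = -1.03.
η < 0 ⇒ inferior good.

-1.03 (inferior good)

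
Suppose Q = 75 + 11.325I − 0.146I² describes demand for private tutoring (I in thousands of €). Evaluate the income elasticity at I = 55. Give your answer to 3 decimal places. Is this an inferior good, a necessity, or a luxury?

-1.016 (inferior good)

At I = 55: Q = 256.2250.
dQ/dI = 11.325 − 0.292I = -4.73500.
η = (dQ/dI)·(I/Q) = -4.73500 × (55/256.2250) = -1.016.
η < 0 ⇒ inferior good.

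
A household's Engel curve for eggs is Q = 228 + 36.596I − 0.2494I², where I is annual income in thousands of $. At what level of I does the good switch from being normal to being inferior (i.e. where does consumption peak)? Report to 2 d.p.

73.37

dQ/dI = 36.596 − 0.4988I.
The good is inferior where dQ/dI < 0. Setting dQ/dI = 0 gives I = 36.596 / 0.4988 = 73.37.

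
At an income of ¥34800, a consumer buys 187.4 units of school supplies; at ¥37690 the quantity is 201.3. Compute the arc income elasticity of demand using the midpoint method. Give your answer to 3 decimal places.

ΔQ = 201.3 − 187.4 = 13.9; midpoint Q̄ = (187.4 + 201.3)/2 = 194.35.
ΔI = 37690 − 34800 = 2890; midpoint Ī = (34800 + 37690)/2 = 36245.
η = (ΔQ/Q̄) ÷ (ΔI/Ī) = (13.9/194.35) ÷ (2890/36245) = 0.897.

0.897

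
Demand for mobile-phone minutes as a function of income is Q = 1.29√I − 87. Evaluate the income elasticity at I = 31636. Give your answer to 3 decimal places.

0.805

At I = 31636: Q = 142.446.
dQ/dI = 1.29/(2√I) = 0.00362634 at this income.
η = (dQ/dI)·(I/Q) = 0.00362634 × (31636/142.446) = 0.805.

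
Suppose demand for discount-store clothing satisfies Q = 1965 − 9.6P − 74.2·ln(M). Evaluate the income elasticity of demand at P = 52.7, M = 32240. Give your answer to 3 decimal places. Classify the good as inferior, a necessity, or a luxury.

At P = 52.7, M = 32240: Q = 688.813.
Holding P constant, ∂Q/∂M = -74.2/M = -0.00230149.
η_M = (∂Q/∂M)·(M/Q) = -0.00230149 × (32240/688.813) = -0.108.
Since η < 0, this is an inferior good.

-0.108 (inferior good)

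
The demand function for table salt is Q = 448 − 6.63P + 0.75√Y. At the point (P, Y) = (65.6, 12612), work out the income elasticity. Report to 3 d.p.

0.433

At P = 65.6, Y = 12612: Q = 97.299.
Holding P constant, ∂Q/∂Y = 0.75/(2√Y) = 0.00333918.
η_Y = (∂Q/∂Y)·(Y/Q) = 0.00333918 × (12612/97.299) = 0.433.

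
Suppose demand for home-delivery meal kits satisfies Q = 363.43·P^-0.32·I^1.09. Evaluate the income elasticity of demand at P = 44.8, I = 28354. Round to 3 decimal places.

For a multiplicative demand Q = A·P^α·I^β, the income elasticity is β everywhere.
Here β = 1.09, so η = 1.090.

1.090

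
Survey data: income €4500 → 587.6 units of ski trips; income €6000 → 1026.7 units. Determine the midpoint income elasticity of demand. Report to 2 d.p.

ΔQ = 1026.7 − 587.6 = 439.1; midpoint Q̄ = (587.6 + 1026.7)/2 = 807.15.
ΔI = 6000 − 4500 = 1500; midpoint Ī = (4500 + 6000)/2 = 5250.
η = (ΔQ/Q̄) ÷ (ΔI/Ī) = (439.1/807.15) ÷ (1500/5250) = 1.90.

1.90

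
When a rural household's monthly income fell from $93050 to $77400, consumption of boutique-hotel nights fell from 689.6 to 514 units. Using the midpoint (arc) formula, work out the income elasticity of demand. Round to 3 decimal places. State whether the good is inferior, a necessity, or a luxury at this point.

ΔQ = 514 − 689.6 = -175.6; midpoint Q̄ = (689.6 + 514)/2 = 601.8.
ΔI = 77400 − 93050 = -15650; midpoint Ī = (93050 + 77400)/2 = 85225.
η = (ΔQ/Q̄) ÷ (ΔI/Ī) = (-175.6/601.8) ÷ (-15650/85225) = 1.589.
η > 1 ⇒ luxury.

1.589 (luxury)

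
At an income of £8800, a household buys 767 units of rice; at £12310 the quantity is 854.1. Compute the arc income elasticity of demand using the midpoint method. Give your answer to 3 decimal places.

ΔQ = 854.1 − 767 = 87.1; midpoint Q̄ = (767 + 854.1)/2 = 810.55.
ΔI = 12310 − 8800 = 3510; midpoint Ī = (8800 + 12310)/2 = 10555.
η = (ΔQ/Q̄) ÷ (ΔI/Ī) = (87.1/810.55) ÷ (3510/10555) = 0.323.

0.323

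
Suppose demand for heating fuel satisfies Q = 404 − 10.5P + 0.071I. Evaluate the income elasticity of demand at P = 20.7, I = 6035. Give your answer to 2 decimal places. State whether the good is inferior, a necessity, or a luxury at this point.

0.70 (necessity)

At P = 20.7, I = 6035: Q = 615.135.
Holding P constant, ∂Q/∂I = 0.071.
η_I = (∂Q/∂I)·(I/Q) = 0.071 × (6035/615.135) = 0.70.
Since 0 < η < 1, this is a necessity.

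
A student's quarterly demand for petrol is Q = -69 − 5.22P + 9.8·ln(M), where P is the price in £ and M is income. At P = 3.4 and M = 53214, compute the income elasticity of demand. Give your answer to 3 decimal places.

At P = 3.4, M = 53214: Q = 19.896.
Holding P constant, ∂Q/∂M = 9.8/M = 0.000184162.
η_M = (∂Q/∂M)·(M/Q) = 0.000184162 × (53214/19.896) = 0.493.

0.493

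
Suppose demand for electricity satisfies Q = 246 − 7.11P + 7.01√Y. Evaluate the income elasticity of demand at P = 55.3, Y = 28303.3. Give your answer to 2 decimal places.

At P = 55.3, Y = 28303.3: Q = 1032.150.
Holding P constant, ∂Q/∂Y = 7.01/(2√Y) = 0.0208338.
η_Y = (∂Q/∂Y)·(Y/Q) = 0.0208338 × (28303.3/1032.150) = 0.57.

0.57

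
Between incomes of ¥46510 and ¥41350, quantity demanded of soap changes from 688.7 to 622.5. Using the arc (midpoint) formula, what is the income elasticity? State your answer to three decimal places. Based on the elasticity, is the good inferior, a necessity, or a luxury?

0.860 (necessity)

ΔQ = 622.5 − 688.7 = -66.2; midpoint Q̄ = (688.7 + 622.5)/2 = 655.6.
ΔI = 41350 − 46510 = -5160; midpoint Ī = (46510 + 41350)/2 = 43930.
η = (ΔQ/Q̄) ÷ (ΔI/Ī) = (-66.2/655.6) ÷ (-5160/43930) = 0.860.
0 < η < 1 ⇒ necessity.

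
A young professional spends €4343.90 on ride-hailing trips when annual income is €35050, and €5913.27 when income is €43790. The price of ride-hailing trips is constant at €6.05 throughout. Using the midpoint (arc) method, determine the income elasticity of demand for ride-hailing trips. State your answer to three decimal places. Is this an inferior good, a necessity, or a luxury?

With a constant price, Q₁ = 4343.90/6.05 = 718.000 and Q₂ = 5913.27/6.05 = 977.400 (equivalently, work directly with expenditure since P cancels).
Midpoint %ΔQ = (5913.27 − 4343.90)/5128.59 = 0.30600; midpoint %ΔI = (43790 − 35050)/39420 = 0.22171.
η = 0.30600 / 0.22171 = 1.380.
η > 1 ⇒ luxury.

1.380 (luxury)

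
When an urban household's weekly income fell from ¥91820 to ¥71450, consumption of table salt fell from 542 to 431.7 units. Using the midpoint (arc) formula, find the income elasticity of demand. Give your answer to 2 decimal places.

ΔQ = 431.7 − 542 = -110.3; midpoint Q̄ = (542 + 431.7)/2 = 486.85.
ΔI = 71450 − 91820 = -20370; midpoint Ī = (91820 + 71450)/2 = 81635.
η = (ΔQ/Q̄) ÷ (ΔI/Ī) = (-110.3/486.85) ÷ (-20370/81635) = 0.91.

0.91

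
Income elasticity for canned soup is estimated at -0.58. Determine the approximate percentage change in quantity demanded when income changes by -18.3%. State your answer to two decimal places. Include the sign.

10.61%

%ΔQ ≈ η × %ΔI = -0.58 × (-18.3%) = 10.61%.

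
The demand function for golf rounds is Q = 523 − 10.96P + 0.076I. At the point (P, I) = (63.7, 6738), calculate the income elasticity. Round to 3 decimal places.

1.520

At P = 63.7, I = 6738: Q = 336.936.
Holding P constant, ∂Q/∂I = 0.076.
η_I = (∂Q/∂I)·(I/Q) = 0.076 × (6738/336.936) = 1.520.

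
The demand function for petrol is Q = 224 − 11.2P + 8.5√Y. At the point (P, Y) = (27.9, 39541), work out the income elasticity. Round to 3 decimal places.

0.528

At P = 27.9, Y = 39541: Q = 1601.738.
Holding P constant, ∂Q/∂Y = 8.5/(2√Y) = 0.021373.
η_Y = (∂Q/∂Y)·(Y/Q) = 0.021373 × (39541/1601.738) = 0.528.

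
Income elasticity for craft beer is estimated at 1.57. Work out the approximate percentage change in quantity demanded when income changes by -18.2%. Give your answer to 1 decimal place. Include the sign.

-28.6%

%ΔQ ≈ η × %ΔI = 1.57 × (-18.2%) = -28.6%.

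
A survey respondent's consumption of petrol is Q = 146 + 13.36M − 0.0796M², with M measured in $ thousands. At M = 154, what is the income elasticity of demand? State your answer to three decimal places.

-5.443

At M = 154: Q = 315.6464.
dQ/dM = 13.36 − 0.1592M = -11.15680.
η = (dQ/dM)·(M/Q) = -11.15680 × (154/315.6464) = -5.443.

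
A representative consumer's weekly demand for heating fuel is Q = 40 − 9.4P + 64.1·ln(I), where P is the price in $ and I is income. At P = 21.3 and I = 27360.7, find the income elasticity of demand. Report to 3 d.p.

0.130

At P = 21.3, I = 27360.7: Q = 494.681.
Holding P constant, ∂Q/∂I = 64.1/I = 0.00234278.
η_I = (∂Q/∂I)·(I/Q) = 0.00234278 × (27360.7/494.681) = 0.130.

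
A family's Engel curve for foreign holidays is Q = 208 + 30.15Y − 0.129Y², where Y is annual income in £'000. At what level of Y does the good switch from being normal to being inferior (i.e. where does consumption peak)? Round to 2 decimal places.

dQ/dY = 30.15 − 0.258Y.
The good is inferior where dQ/dY < 0. Setting dQ/dY = 0 gives Y = 30.15 / 0.258 = 116.86.

116.86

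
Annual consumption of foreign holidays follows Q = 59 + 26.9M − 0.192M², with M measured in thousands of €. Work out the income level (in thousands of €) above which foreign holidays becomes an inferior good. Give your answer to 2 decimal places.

dQ/dM = 26.9 − 0.384M.
The good is inferior where dQ/dM < 0. Setting dQ/dM = 0 gives M = 26.9 / 0.384 = 70.05.

70.05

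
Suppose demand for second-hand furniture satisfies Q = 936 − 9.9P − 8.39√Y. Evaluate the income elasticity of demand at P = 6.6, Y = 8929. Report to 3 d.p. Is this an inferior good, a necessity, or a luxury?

-5.091 (inferior good)

At P = 6.6, Y = 8929: Q = 77.860.
Holding P constant, ∂Q/∂Y = -8.39/(2√Y) = -0.0443946.
η_Y = (∂Q/∂Y)·(Y/Q) = -0.0443946 × (8929/77.860) = -5.091.
Since η < 0, this is an inferior good.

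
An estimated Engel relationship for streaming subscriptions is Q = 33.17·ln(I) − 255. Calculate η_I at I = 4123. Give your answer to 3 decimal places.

At I = 4123: Q = 21.118.
dQ/dI = 33.17/I = 0.00804511 at this income.
η = (dQ/dI)·(I/Q) = 0.00804511 × (4123/21.118) = 1.571.

1.571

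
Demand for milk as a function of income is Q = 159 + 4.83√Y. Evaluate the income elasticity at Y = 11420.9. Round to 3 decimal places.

At Y = 11420.9: Q = 675.175.
dQ/dY = 4.83/(2√Y) = 0.0225978 at this income.
η = (dQ/dY)·(Y/Q) = 0.0225978 × (11420.9/675.175) = 0.382.

0.382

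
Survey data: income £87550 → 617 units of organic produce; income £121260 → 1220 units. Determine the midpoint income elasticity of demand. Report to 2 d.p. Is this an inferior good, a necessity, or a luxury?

ΔQ = 1220 − 617 = 603; midpoint Q̄ = (617 + 1220)/2 = 918.5.
ΔI = 121260 − 87550 = 33710; midpoint Ī = (87550 + 121260)/2 = 104405.
η = (ΔQ/Q̄) ÷ (ΔI/Ī) = (603/918.5) ÷ (33710/104405) = 2.03.
η > 1 ⇒ luxury.

2.03 (luxury)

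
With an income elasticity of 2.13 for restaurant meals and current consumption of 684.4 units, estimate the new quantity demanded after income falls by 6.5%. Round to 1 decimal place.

%ΔQ ≈ η × %ΔI = 2.13 × (-6.5%) = -13.845%.
New Q ≈ 684.4 × (1 − 0.13845) = 589.6.

589.6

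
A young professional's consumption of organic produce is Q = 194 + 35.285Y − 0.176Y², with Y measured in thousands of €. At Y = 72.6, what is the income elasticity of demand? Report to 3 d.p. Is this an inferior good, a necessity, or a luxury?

At Y = 72.6: Q = 1828.0372.
dQ/dY = 35.285 − 0.352Y = 9.72980.
η = (dQ/dY)·(Y/Q) = 9.72980 × (72.6/1828.0372) = 0.386.
0 < η < 1 ⇒ necessity.

0.386 (necessity)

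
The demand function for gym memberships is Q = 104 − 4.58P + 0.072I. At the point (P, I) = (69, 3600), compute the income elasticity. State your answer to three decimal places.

At P = 69, I = 3600: Q = 47.180.
Holding P constant, ∂Q/∂I = 0.072.
η_I = (∂Q/∂I)·(I/Q) = 0.072 × (3600/47.180) = 5.494.

5.494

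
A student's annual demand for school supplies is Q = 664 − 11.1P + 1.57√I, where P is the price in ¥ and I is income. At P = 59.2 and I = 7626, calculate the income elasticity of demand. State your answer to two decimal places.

At P = 59.2, I = 7626: Q = 143.983.
Holding P constant, ∂Q/∂I = 1.57/(2√I) = 0.0089892.
η_I = (∂Q/∂I)·(I/Q) = 0.0089892 × (7626/143.983) = 0.48.

0.48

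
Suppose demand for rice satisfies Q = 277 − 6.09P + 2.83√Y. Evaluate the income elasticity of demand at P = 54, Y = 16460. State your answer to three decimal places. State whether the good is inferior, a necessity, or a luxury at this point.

At P = 54, Y = 16460: Q = 311.219.
Holding P constant, ∂Q/∂Y = 2.83/(2√Y) = 0.0110291.
η_Y = (∂Q/∂Y)·(Y/Q) = 0.0110291 × (16460/311.219) = 0.583.
Since 0 < η < 1, this is a necessity.

0.583 (necessity)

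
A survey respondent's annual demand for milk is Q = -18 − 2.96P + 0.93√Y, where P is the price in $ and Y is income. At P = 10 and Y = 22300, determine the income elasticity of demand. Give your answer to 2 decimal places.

At P = 10, Y = 22300: Q = 91.279.
Holding P constant, ∂Q/∂Y = 0.93/(2√Y) = 0.00311387.
η_Y = (∂Q/∂Y)·(Y/Q) = 0.00311387 × (22300/91.279) = 0.76.

0.76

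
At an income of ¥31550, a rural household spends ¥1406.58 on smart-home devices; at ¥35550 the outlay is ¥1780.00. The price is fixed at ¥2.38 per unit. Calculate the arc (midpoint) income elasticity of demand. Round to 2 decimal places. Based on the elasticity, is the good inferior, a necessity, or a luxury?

1.97 (luxury)

With a constant price, Q₁ = 1406.58/2.38 = 591.000 and Q₂ = 1780.00/2.38 = 747.899 (equivalently, work directly with expenditure since P cancels).
Midpoint %ΔQ = (1780.00 − 1406.58)/1593.29 = 0.23437; midpoint %ΔI = (35550 − 31550)/33550 = 0.11923.
η = 0.23437 / 0.11923 = 1.97.
η > 1 ⇒ luxury.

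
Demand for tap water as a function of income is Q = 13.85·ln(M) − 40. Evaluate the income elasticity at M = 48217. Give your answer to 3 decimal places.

At M = 48217: Q = 109.351.
dQ/dM = 13.85/M = 0.000287243 at this income.
η = (dQ/dM)·(M/Q) = 0.000287243 × (48217/109.351) = 0.127.

0.127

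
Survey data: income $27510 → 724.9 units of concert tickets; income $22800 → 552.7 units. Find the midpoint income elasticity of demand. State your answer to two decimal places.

ΔQ = 552.7 − 724.9 = -172.2; midpoint Q̄ = (724.9 + 552.7)/2 = 638.8.
ΔI = 22800 − 27510 = -4710; midpoint Ī = (27510 + 22800)/2 = 25155.
η = (ΔQ/Q̄) ÷ (ΔI/Ī) = (-172.2/638.8) ÷ (-4710/25155) = 1.44.

1.44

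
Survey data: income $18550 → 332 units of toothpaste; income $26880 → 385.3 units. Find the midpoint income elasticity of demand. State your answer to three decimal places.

ΔQ = 385.3 − 332 = 53.3; midpoint Q̄ = (332 + 385.3)/2 = 358.65.
ΔI = 26880 − 18550 = 8330; midpoint Ī = (18550 + 26880)/2 = 22715.
η = (ΔQ/Q̄) ÷ (ΔI/Ī) = (53.3/358.65) ÷ (8330/22715) = 0.405.

0.405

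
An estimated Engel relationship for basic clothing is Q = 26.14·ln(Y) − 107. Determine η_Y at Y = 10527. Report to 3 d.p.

0.193

At Y = 10527: Q = 135.101.
dQ/dY = 26.14/Y = 0.00248314 at this income.
η = (dQ/dY)·(Y/Q) = 0.00248314 × (10527/135.101) = 0.193.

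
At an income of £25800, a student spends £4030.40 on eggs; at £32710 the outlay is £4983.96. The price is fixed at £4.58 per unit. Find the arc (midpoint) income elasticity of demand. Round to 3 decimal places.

With a constant price, Q₁ = 4030.40/4.58 = 880.000 and Q₂ = 4983.96/4.58 = 1088.201 (equivalently, work directly with expenditure since P cancels).
Midpoint %ΔQ = (4983.96 − 4030.40)/4507.18 = 0.21156; midpoint %ΔI = (32710 − 25800)/29255 = 0.23620.
η = 0.21156 / 0.23620 = 0.896.

0.896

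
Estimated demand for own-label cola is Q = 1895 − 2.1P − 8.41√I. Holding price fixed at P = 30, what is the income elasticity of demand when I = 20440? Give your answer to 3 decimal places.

-0.955

At P = 30, I = 20440: Q = 629.635.
Holding P constant, ∂Q/∂I = -8.41/(2√I) = -0.0294121.
η_I = (∂Q/∂I)·(I/Q) = -0.0294121 × (20440/629.635) = -0.955.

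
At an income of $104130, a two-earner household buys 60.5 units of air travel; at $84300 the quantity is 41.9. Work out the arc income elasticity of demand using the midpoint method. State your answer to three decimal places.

ΔQ = 41.9 − 60.5 = -18.6; midpoint Q̄ = (60.5 + 41.9)/2 = 51.2.
ΔI = 84300 − 104130 = -19830; midpoint Ī = (104130 + 84300)/2 = 94215.
η = (ΔQ/Q̄) ÷ (ΔI/Ī) = (-18.6/51.2) ÷ (-19830/94215) = 1.726.

1.726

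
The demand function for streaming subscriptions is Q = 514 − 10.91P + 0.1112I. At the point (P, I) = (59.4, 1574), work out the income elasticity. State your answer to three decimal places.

4.272

At P = 59.4, I = 1574: Q = 40.975.
Holding P constant, ∂Q/∂I = 0.1112.
η_I = (∂Q/∂I)·(I/Q) = 0.1112 × (1574/40.975) = 4.272.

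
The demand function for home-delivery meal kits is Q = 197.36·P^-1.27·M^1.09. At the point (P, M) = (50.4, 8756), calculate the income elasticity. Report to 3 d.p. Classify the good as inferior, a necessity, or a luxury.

1.090 (luxury)

For a multiplicative demand Q = A·P^α·M^β, the income elasticity is β everywhere.
Here β = 1.09, so η = 1.090.
Since η > 1, this is a luxury.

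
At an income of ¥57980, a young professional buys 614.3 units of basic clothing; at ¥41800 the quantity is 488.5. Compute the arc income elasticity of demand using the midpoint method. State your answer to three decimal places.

0.703

ΔQ = 488.5 − 614.3 = -125.8; midpoint Q̄ = (614.3 + 488.5)/2 = 551.4.
ΔI = 41800 − 57980 = -16180; midpoint Ī = (57980 + 41800)/2 = 49890.
η = (ΔQ/Q̄) ÷ (ΔI/Ī) = (-125.8/551.4) ÷ (-16180/49890) = 0.703.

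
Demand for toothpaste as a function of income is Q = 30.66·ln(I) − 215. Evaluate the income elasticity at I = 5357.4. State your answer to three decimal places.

0.635

At I = 5357.4: Q = 48.254.
dQ/dI = 30.66/I = 0.00572293 at this income.
η = (dQ/dI)·(I/Q) = 0.00572293 × (5357.4/48.254) = 0.635.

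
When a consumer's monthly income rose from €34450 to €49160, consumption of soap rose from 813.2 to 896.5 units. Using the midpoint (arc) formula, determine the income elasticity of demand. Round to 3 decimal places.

0.277

ΔQ = 896.5 − 813.2 = 83.3; midpoint Q̄ = (813.2 + 896.5)/2 = 854.85.
ΔI = 49160 − 34450 = 14710; midpoint Ī = (34450 + 49160)/2 = 41805.
η = (ΔQ/Q̄) ÷ (ΔI/Ī) = (83.3/854.85) ÷ (14710/41805) = 0.277.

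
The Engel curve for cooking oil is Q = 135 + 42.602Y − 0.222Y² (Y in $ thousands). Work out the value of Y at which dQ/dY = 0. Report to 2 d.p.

95.95

dQ/dY = 42.602 − 0.444Y.
The good is inferior where dQ/dY < 0. Setting dQ/dY = 0 gives Y = 42.602 / 0.444 = 95.95.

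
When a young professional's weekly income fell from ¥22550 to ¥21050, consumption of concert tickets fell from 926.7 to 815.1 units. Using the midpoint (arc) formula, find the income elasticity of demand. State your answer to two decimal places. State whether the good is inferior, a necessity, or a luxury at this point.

1.86 (luxury)

ΔQ = 815.1 − 926.7 = -111.6; midpoint Q̄ = (926.7 + 815.1)/2 = 870.9.
ΔI = 21050 − 22550 = -1500; midpoint Ī = (22550 + 21050)/2 = 21800.
η = (ΔQ/Q̄) ÷ (ΔI/Ī) = (-111.6/870.9) ÷ (-1500/21800) = 1.86.
η > 1 ⇒ luxury.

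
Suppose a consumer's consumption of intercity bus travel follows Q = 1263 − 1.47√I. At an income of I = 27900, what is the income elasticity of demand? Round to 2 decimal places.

At I = 27900: Q = 1017.462.
dQ/dI = -1.47/(2√I) = -0.00440033 at this income.
η = (dQ/dI)·(I/Q) = -0.00440033 × (27900/1017.462) = -0.12.

-0.12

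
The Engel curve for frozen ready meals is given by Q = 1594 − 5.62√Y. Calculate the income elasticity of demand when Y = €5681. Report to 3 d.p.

At Y = 5681: Q = 1170.407.
dQ/dY = -5.62/(2√Y) = -0.0372815 at this income.
η = (dQ/dY)·(Y/Q) = -0.0372815 × (5681/1170.407) = -0.181.

-0.181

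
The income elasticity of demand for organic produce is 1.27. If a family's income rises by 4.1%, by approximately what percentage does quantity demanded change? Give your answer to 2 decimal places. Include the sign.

5.21%

%ΔQ ≈ η × %ΔI = 1.27 × 4.1% = 5.21%.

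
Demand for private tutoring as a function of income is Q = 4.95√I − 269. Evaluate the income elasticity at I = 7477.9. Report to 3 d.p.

1.346

At I = 7477.9: Q = 159.051.
dQ/dI = 4.95/(2√I) = 0.028621 at this income.
η = (dQ/dI)·(I/Q) = 0.028621 × (7477.9/159.051) = 1.346.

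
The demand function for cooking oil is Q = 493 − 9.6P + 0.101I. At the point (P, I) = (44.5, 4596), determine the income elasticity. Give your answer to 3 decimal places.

At P = 44.5, I = 4596: Q = 529.996.
Holding P constant, ∂Q/∂I = 0.101.
η_I = (∂Q/∂I)·(I/Q) = 0.101 × (4596/529.996) = 0.876.

0.876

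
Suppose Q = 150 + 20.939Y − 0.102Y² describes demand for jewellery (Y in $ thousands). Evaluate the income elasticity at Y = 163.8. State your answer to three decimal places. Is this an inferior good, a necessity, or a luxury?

-2.424 (inferior good)

At Y = 163.8: Q = 843.1033.
dQ/dY = 20.939 − 0.204Y = -12.47620.
η = (dQ/dY)·(Y/Q) = -12.47620 × (163.8/843.1033) = -2.424.
η < 0 ⇒ inferior good.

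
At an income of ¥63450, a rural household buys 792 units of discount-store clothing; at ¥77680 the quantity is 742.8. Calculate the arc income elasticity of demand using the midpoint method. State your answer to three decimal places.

ΔQ = 742.8 − 792 = -49.2; midpoint Q̄ = (792 + 742.8)/2 = 767.4.
ΔI = 77680 − 63450 = 14230; midpoint Ī = (63450 + 77680)/2 = 70565.
η = (ΔQ/Q̄) ÷ (ΔI/Ī) = (-49.2/767.4) ÷ (14230/70565) = -0.318.

-0.318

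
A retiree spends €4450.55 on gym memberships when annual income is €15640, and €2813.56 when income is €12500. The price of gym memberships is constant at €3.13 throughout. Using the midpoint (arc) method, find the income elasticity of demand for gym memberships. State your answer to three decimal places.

2.020

With a constant price, Q₁ = 4450.55/3.13 = 1421.901 and Q₂ = 2813.56/3.13 = 898.901 (equivalently, work directly with expenditure since P cancels).
Midpoint %ΔQ = (2813.56 − 4450.55)/3632.06 = -0.45071; midpoint %ΔI = (12500 − 15640)/14070 = -0.22317.
η = -0.45071 / -0.22317 = 2.020.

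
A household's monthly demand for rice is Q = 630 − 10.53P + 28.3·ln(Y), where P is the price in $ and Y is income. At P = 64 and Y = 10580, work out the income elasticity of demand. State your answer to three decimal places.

At P = 64, Y = 10580: Q = 218.328.
Holding P constant, ∂Q/∂Y = 28.3/Y = 0.00267486.
η_Y = (∂Q/∂Y)·(Y/Q) = 0.00267486 × (10580/218.328) = 0.130.

0.130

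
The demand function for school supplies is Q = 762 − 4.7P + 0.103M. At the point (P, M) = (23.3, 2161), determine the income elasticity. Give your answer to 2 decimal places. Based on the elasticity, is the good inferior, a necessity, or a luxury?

At P = 23.3, M = 2161: Q = 875.073.
Holding P constant, ∂Q/∂M = 0.103.
η_M = (∂Q/∂M)·(M/Q) = 0.103 × (2161/875.073) = 0.25.
Since 0 < η < 1, this is a necessity.

0.25 (necessity)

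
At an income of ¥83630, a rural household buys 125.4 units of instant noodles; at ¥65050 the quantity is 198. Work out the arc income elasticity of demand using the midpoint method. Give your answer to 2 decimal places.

-1.80

ΔQ = 198 − 125.4 = 72.6; midpoint Q̄ = (125.4 + 198)/2 = 161.7.
ΔI = 65050 − 83630 = -18580; midpoint Ī = (83630 + 65050)/2 = 74340.
η = (ΔQ/Q̄) ÷ (ΔI/Ī) = (72.6/161.7) ÷ (-18580/74340) = -1.80.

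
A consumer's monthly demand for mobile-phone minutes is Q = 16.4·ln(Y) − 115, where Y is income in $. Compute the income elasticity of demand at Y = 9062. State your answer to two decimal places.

At Y = 9062: Q = 34.434.
dQ/dY = 16.4/Y = 0.00180976 at this income.
η = (dQ/dY)·(Y/Q) = 0.00180976 × (9062/34.434) = 0.48.

0.48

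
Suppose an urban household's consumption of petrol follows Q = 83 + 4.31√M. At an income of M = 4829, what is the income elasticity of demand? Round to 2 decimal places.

At M = 4829: Q = 382.506.
dQ/dM = 4.31/(2√M) = 0.0310112 at this income.
η = (dQ/dM)·(M/Q) = 0.0310112 × (4829/382.506) = 0.39.

0.39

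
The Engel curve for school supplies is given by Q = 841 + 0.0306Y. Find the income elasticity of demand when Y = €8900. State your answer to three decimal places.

At Y = 8900: Q = 1113.340.
dQ/dY = 0.0306.
η = (dQ/dY)·(Y/Q) = 0.0306 × (8900/1113.340) = 0.245.

0.245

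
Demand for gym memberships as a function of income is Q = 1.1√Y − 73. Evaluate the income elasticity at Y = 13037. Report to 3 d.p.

At Y = 13037: Q = 52.598.
dQ/dY = 1.1/(2√Y) = 0.00481697 at this income.
η = (dQ/dY)·(Y/Q) = 0.00481697 × (13037/52.598) = 1.194.

1.194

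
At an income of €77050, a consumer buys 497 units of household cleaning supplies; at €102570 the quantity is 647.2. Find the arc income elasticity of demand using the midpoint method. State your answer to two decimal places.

ΔQ = 647.2 − 497 = 150.2; midpoint Q̄ = (497 + 647.2)/2 = 572.1.
ΔI = 102570 − 77050 = 25520; midpoint Ī = (77050 + 102570)/2 = 89810.
η = (ΔQ/Q̄) ÷ (ΔI/Ī) = (150.2/572.1) ÷ (25520/89810) = 0.92.

0.92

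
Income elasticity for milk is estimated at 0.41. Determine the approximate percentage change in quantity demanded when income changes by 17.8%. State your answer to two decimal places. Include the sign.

7.30%

%ΔQ ≈ η × %ΔI = 0.41 × 17.8% = 7.30%.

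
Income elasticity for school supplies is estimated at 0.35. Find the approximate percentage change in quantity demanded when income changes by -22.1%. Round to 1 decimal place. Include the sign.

%ΔQ ≈ η × %ΔI = 0.35 × (-22.1%) = -7.7%.

-7.7%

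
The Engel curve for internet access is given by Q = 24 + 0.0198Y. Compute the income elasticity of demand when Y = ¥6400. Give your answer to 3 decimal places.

0.841

At Y = 6400: Q = 150.720.
dQ/dY = 0.0198.
η = (dQ/dY)·(Y/Q) = 0.0198 × (6400/150.720) = 0.841.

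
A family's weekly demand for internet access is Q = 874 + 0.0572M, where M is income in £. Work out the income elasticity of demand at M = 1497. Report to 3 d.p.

At M = 1497: Q = 959.628.
dQ/dM = 0.0572.
η = (dQ/dM)·(M/Q) = 0.0572 × (1497/959.628) = 0.089.

0.089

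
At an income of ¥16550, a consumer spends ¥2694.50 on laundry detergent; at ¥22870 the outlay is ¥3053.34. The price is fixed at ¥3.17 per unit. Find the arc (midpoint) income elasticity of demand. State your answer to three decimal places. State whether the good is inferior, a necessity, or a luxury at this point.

0.389 (necessity)

With a constant price, Q₁ = 2694.50/3.17 = 850.000 and Q₂ = 3053.34/3.17 = 963.199 (equivalently, work directly with expenditure since P cancels).
Midpoint %ΔQ = (3053.34 − 2694.50)/2873.92 = 0.12486; midpoint %ΔI = (22870 − 16550)/19710 = 0.32065.
η = 0.12486 / 0.32065 = 0.389.
0 < η < 1 ⇒ necessity.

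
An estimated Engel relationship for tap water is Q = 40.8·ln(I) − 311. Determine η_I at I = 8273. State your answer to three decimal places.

0.715

At I = 8273: Q = 57.047.
dQ/dI = 40.8/I = 0.00493171 at this income.
η = (dQ/dI)·(I/Q) = 0.00493171 × (8273/57.047) = 0.715.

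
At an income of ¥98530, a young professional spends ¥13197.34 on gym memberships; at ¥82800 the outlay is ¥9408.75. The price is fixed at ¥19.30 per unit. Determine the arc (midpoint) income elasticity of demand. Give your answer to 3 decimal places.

With a constant price, Q₁ = 13197.34/19.30 = 683.800 and Q₂ = 9408.75/19.30 = 487.500 (equivalently, work directly with expenditure since P cancels).
Midpoint %ΔQ = (9408.75 − 13197.34)/11303.05 = -0.33518; midpoint %ΔI = (82800 − 98530)/90665 = -0.17350.
η = -0.33518 / -0.17350 = 1.932.

1.932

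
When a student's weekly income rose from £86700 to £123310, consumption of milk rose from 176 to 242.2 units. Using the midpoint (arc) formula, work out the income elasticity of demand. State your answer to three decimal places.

0.908

ΔQ = 242.2 − 176 = 66.2; midpoint Q̄ = (176 + 242.2)/2 = 209.1.
ΔI = 123310 − 86700 = 36610; midpoint Ī = (86700 + 123310)/2 = 105005.
η = (ΔQ/Q̄) ÷ (ΔI/Ī) = (66.2/209.1) ÷ (36610/105005) = 0.908.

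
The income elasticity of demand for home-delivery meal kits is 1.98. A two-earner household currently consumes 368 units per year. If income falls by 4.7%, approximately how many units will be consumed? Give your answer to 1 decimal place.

333.8

%ΔQ ≈ η × %ΔI = 1.98 × (-4.7%) = -9.306%.
New Q ≈ 368 × (1 − 0.09306) = 333.8.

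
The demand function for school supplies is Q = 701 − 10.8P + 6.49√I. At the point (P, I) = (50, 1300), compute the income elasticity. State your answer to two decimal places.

0.30

At P = 50, I = 1300: Q = 395.000.
Holding P constant, ∂Q/∂I = 6.49/(2√I) = 0.0900001.
η_I = (∂Q/∂I)·(I/Q) = 0.0900001 × (1300/395.000) = 0.30.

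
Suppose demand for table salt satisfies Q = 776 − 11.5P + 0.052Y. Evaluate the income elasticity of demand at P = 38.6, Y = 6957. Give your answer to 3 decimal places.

0.521

At P = 38.6, Y = 6957: Q = 693.864.
Holding P constant, ∂Q/∂Y = 0.052.
η_Y = (∂Q/∂Y)·(Y/Q) = 0.052 × (6957/693.864) = 0.521.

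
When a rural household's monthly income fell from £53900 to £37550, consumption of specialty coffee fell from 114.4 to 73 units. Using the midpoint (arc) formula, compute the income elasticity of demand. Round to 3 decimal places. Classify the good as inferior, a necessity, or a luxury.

1.236 (luxury)

ΔQ = 73 − 114.4 = -41.4; midpoint Q̄ = (114.4 + 73)/2 = 93.7.
ΔI = 37550 − 53900 = -16350; midpoint Ī = (53900 + 37550)/2 = 45725.
η = (ΔQ/Q̄) ÷ (ΔI/Ī) = (-41.4/93.7) ÷ (-16350/45725) = 1.236.
η > 1 ⇒ luxury.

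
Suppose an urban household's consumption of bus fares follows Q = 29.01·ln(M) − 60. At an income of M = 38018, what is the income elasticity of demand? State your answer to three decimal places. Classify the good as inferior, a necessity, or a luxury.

0.118 (necessity)

At M = 38018: Q = 245.934.
dQ/dM = 29.01/M = 0.00076306 at this income.
η = (dQ/dM)·(M/Q) = 0.00076306 × (38018/245.934) = 0.118.
Since 0 < η < 1, the good is a necessity.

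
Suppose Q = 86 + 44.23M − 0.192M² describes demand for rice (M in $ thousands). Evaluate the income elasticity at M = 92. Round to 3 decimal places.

At M = 92: Q = 2530.0720.
dQ/dM = 44.23 − 0.384M = 8.90200.
η = (dQ/dM)·(M/Q) = 8.90200 × (92/2530.0720) = 0.324.

0.324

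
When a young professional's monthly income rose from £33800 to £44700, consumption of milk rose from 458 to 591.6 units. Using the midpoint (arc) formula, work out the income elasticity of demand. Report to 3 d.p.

ΔQ = 591.6 − 458 = 133.6; midpoint Q̄ = (458 + 591.6)/2 = 524.8.
ΔI = 44700 − 33800 = 10900; midpoint Ī = (33800 + 44700)/2 = 39250.
η = (ΔQ/Q̄) ÷ (ΔI/Ī) = (133.6/524.8) ÷ (10900/39250) = 0.917.

0.917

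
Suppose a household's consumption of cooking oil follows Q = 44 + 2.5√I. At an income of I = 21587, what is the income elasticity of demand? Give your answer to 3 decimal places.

0.447

At I = 21587: Q = 411.313.
dQ/dI = 2.5/(2√I) = 0.00850773 at this income.
η = (dQ/dI)·(I/Q) = 0.00850773 × (21587/411.313) = 0.447.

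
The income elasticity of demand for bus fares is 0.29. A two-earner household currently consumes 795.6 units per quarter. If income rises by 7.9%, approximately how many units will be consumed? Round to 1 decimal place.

813.8

%ΔQ ≈ η × %ΔI = 0.29 × 7.9% = 2.291%.
New Q ≈ 795.6 × (1 + 0.02291) = 813.8.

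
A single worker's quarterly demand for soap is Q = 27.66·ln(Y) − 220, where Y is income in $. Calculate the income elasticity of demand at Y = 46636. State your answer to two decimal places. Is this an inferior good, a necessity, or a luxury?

0.36 (necessity)

At Y = 46636: Q = 77.349.
dQ/dY = 27.66/Y = 0.000593104 at this income.
η = (dQ/dY)·(Y/Q) = 0.000593104 × (46636/77.349) = 0.36.
Since 0 < η < 1, the good is a necessity.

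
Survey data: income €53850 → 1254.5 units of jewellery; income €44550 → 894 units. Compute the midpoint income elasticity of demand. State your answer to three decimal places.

ΔQ = 894 − 1254.5 = -360.5; midpoint Q̄ = (1254.5 + 894)/2 = 1074.25.
ΔI = 44550 − 53850 = -9300; midpoint Ī = (53850 + 44550)/2 = 49200.
η = (ΔQ/Q̄) ÷ (ΔI/Ī) = (-360.5/1074.25) ÷ (-9300/49200) = 1.775.

1.775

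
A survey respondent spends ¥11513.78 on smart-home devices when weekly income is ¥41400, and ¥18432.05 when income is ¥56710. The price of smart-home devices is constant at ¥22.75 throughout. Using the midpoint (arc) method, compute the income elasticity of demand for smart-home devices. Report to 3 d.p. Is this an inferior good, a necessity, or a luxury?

With a constant price, Q₁ = 11513.78/22.75 = 506.100 and Q₂ = 18432.05/22.75 = 810.200 (equivalently, work directly with expenditure since P cancels).
Midpoint %ΔQ = (18432.05 − 11513.78)/14972.92 = 0.46205; midpoint %ΔI = (56710 − 41400)/49055 = 0.31210.
η = 0.46205 / 0.31210 = 1.480.
η > 1 ⇒ luxury.

1.480 (luxury)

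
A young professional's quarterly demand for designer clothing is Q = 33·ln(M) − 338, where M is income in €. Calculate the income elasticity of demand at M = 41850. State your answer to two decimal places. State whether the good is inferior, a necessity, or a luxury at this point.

At M = 41850: Q = 13.181.
dQ/dM = 33/M = 0.00078853 at this income.
η = (dQ/dM)·(M/Q) = 0.00078853 × (41850/13.181) = 2.50.
Since η > 1, the good is a luxury.

2.50 (luxury)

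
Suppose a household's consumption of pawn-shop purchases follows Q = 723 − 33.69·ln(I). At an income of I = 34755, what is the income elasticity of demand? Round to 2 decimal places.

At I = 34755: Q = 370.735.
dQ/dI = -33.69/I = -0.000969357 at this income.
η = (dQ/dI)·(I/Q) = -0.000969357 × (34755/370.735) = -0.09.

-0.09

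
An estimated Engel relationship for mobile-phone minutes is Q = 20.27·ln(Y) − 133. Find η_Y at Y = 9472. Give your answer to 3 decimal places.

At Y = 9472: Q = 52.594.
dQ/dY = 20.27/Y = 0.00213999 at this income.
η = (dQ/dY)·(Y/Q) = 0.00213999 × (9472/52.594) = 0.385.

0.385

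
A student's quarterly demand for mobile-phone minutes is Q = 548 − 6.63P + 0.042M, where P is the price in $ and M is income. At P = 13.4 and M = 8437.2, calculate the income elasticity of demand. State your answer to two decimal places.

0.44

At P = 13.4, M = 8437.2: Q = 813.520.
Holding P constant, ∂Q/∂M = 0.042.
η_M = (∂Q/∂M)·(M/Q) = 0.042 × (8437.2/813.520) = 0.44.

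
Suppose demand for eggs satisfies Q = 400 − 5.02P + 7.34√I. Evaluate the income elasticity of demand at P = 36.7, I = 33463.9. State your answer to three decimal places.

0.431

At P = 36.7, I = 33463.9: Q = 1558.483.
Holding P constant, ∂Q/∂I = 7.34/(2√I) = 0.0200622.
η_I = (∂Q/∂I)·(I/Q) = 0.0200622 × (33463.9/1558.483) = 0.431.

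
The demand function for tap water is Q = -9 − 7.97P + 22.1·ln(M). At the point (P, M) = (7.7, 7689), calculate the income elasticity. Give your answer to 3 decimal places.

At P = 7.7, M = 7689: Q = 127.372.
Holding P constant, ∂Q/∂M = 22.1/M = 0.00287424.
η_M = (∂Q/∂M)·(M/Q) = 0.00287424 × (7689/127.372) = 0.174.

0.174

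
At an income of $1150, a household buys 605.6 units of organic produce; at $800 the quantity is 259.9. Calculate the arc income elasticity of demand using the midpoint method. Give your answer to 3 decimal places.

2.225

ΔQ = 259.9 − 605.6 = -345.7; midpoint Q̄ = (605.6 + 259.9)/2 = 432.75.
ΔI = 800 − 1150 = -350; midpoint Ī = (1150 + 800)/2 = 975.
η = (ΔQ/Q̄) ÷ (ΔI/Ī) = (-345.7/432.75) ÷ (-350/975) = 2.225.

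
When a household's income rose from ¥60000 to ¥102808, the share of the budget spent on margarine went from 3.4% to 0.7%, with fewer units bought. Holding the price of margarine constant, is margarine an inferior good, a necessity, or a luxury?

Quantity demanded falls as income rises, so η < 0.

inferior good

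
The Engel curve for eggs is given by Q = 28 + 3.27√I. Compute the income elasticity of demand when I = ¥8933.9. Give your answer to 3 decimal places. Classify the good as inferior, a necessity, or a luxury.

At I = 8933.9: Q = 337.078.
dQ/dI = 3.27/(2√I) = 0.0172981 at this income.
η = (dQ/dI)·(I/Q) = 0.0172981 × (8933.9/337.078) = 0.458.
Since 0 < η < 1, the good is a necessity.

0.458 (necessity)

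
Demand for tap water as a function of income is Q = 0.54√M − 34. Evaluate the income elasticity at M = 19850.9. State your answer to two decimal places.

0.90

At M = 19850.9: Q = 42.082.
dQ/dM = 0.54/(2√M) = 0.00191634 at this income.
η = (dQ/dM)·(M/Q) = 0.00191634 × (19850.9/42.082) = 0.90.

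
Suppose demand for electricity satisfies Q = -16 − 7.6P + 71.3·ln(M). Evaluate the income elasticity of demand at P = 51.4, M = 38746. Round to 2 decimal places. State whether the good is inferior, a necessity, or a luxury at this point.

0.21 (necessity)

At P = 51.4, M = 38746: Q = 346.629.
Holding P constant, ∂Q/∂M = 71.3/M = 0.00184019.
η_M = (∂Q/∂M)·(M/Q) = 0.00184019 × (38746/346.629) = 0.21.
Since 0 < η < 1, this is a necessity.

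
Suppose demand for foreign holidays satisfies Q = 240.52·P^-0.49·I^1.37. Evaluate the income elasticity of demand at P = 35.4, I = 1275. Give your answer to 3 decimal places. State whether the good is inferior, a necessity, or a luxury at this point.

For a multiplicative demand Q = A·P^α·I^β, the income elasticity is β everywhere.
Here β = 1.37, so η = 1.370.
Since η > 1, this is a luxury.

1.370 (luxury)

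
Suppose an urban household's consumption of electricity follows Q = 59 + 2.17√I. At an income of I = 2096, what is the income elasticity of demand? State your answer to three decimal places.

0.314

At I = 2096: Q = 158.347.
dQ/dI = 2.17/(2√I) = 0.0236992 at this income.
η = (dQ/dI)·(I/Q) = 0.0236992 × (2096/158.347) = 0.314.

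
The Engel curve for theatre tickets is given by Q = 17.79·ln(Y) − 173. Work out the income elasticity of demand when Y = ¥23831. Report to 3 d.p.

At Y = 23831: Q = 6.301.
dQ/dY = 17.79/Y = 0.000746507 at this income.
η = (dQ/dY)·(Y/Q) = 0.000746507 × (23831/6.301) = 2.823.

2.823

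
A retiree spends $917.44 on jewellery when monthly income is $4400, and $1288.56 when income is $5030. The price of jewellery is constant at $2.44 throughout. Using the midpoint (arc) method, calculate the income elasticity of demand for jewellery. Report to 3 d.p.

With a constant price, Q₁ = 917.44/2.44 = 376.000 and Q₂ = 1288.56/2.44 = 528.098 (equivalently, work directly with expenditure since P cancels).
Midpoint %ΔQ = (1288.56 − 917.44)/1103.00 = 0.33646; midpoint %ΔI = (5030 − 4400)/4715 = 0.13362.
η = 0.33646 / 0.13362 = 2.518.

2.518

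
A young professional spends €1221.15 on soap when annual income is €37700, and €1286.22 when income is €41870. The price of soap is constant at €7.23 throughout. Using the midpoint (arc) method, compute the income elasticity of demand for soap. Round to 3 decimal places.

With a constant price, Q₁ = 1221.15/7.23 = 168.900 and Q₂ = 1286.22/7.23 = 177.900 (equivalently, work directly with expenditure since P cancels).
Midpoint %ΔQ = (1286.22 − 1221.15)/1253.69 = 0.05190; midpoint %ΔI = (41870 − 37700)/39785 = 0.10481.
η = 0.05190 / 0.10481 = 0.495.

0.495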